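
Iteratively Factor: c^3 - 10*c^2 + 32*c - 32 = (c - 4)*(c^2 - 6*c + 8) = (c - 4)^2*(c - 2)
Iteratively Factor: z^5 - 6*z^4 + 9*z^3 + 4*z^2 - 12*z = (z - 3)*(z^4 - 3*z^3 + 4*z) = z*(z - 3)*(z^3 - 3*z^2 + 4) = z*(z - 3)*(z - 2)*(z^2 - z - 2) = z*(z - 3)*(z - 2)*(z + 1)*(z - 2)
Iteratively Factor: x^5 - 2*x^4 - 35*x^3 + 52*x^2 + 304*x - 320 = (x + 4)*(x^4 - 6*x^3 - 11*x^2 + 96*x - 80) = (x + 4)^2*(x^3 - 10*x^2 + 29*x - 20) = (x - 4)*(x + 4)^2*(x^2 - 6*x + 5) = (x - 4)*(x - 1)*(x + 4)^2*(x - 5)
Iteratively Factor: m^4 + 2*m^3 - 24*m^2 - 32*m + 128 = (m - 2)*(m^3 + 4*m^2 - 16*m - 64) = (m - 2)*(m + 4)*(m^2 - 16) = (m - 2)*(m + 4)^2*(m - 4)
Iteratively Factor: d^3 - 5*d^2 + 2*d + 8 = (d - 2)*(d^2 - 3*d - 4) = (d - 2)*(d + 1)*(d - 4)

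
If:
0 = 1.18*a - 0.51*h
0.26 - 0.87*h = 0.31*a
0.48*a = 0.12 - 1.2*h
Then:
No Solution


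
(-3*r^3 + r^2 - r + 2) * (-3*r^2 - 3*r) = 9*r^5 + 6*r^4 - 3*r^2 - 6*r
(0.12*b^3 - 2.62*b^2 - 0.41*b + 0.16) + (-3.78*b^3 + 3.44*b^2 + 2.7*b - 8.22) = -3.66*b^3 + 0.82*b^2 + 2.29*b - 8.06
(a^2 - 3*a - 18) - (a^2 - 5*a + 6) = 2*a - 24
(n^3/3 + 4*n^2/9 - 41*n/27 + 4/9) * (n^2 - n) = n^5/3 + n^4/9 - 53*n^3/27 + 53*n^2/27 - 4*n/9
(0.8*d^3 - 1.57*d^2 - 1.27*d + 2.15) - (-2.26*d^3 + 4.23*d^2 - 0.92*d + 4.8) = 3.06*d^3 - 5.8*d^2 - 0.35*d - 2.65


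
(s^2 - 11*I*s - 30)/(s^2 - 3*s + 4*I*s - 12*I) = (s^2 - 11*I*s - 30)/(s^2 + s*(-3 + 4*I) - 12*I)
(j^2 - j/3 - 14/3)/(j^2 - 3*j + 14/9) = 3*(j + 2)/(3*j - 2)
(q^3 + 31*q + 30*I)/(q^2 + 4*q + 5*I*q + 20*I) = (q^2 - 5*I*q + 6)/(q + 4)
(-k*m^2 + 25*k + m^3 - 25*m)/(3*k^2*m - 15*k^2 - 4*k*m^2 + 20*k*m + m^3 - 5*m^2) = (-m - 5)/(3*k - m)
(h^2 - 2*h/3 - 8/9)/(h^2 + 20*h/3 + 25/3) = (9*h^2 - 6*h - 8)/(3*(3*h^2 + 20*h + 25))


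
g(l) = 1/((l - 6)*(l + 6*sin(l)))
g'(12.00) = -0.02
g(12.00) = 0.02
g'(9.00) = 0.00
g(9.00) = 0.03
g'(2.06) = -0.02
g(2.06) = -0.03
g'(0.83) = 0.03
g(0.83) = -0.04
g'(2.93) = -0.12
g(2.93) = -0.08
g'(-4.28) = -0.12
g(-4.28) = -0.08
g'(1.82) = -0.01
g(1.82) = -0.03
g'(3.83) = -5093.72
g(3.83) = -25.39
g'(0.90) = 0.02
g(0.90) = -0.04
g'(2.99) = -0.14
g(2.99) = -0.09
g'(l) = (-6*cos(l) - 1)/((l - 6)*(l + 6*sin(l))^2) - 1/((l - 6)^2*(l + 6*sin(l)))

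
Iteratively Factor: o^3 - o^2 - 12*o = (o - 4)*(o^2 + 3*o) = (o - 4)*(o + 3)*(o)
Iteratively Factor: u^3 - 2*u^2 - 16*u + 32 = (u - 4)*(u^2 + 2*u - 8) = (u - 4)*(u - 2)*(u + 4)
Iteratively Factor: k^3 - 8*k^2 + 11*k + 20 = (k + 1)*(k^2 - 9*k + 20) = (k - 4)*(k + 1)*(k - 5)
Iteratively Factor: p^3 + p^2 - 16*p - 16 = (p + 4)*(p^2 - 3*p - 4) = (p + 1)*(p + 4)*(p - 4)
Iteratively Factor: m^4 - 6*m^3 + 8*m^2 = (m - 2)*(m^3 - 4*m^2) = m*(m - 2)*(m^2 - 4*m) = m*(m - 4)*(m - 2)*(m)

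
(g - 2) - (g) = -2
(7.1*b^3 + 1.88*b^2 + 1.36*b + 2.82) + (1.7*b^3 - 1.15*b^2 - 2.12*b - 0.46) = 8.8*b^3 + 0.73*b^2 - 0.76*b + 2.36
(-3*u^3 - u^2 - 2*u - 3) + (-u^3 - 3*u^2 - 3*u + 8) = -4*u^3 - 4*u^2 - 5*u + 5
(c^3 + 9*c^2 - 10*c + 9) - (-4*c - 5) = c^3 + 9*c^2 - 6*c + 14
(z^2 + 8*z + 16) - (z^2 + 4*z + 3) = 4*z + 13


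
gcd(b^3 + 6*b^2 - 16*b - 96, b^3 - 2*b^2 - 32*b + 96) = b^2 + 2*b - 24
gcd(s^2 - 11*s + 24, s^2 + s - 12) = s - 3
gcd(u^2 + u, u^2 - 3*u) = u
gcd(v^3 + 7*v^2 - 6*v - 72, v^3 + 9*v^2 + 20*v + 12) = v + 6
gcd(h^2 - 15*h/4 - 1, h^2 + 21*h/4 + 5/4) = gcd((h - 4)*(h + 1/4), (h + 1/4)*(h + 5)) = h + 1/4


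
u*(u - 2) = u^2 - 2*u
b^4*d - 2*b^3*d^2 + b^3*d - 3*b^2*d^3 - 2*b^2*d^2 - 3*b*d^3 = b*(b - 3*d)*(b + d)*(b*d + d)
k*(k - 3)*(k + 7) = k^3 + 4*k^2 - 21*k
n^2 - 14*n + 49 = (n - 7)^2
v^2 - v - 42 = (v - 7)*(v + 6)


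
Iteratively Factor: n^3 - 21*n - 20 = (n + 4)*(n^2 - 4*n - 5) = (n + 1)*(n + 4)*(n - 5)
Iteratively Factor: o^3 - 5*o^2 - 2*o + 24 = (o - 3)*(o^2 - 2*o - 8) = (o - 3)*(o + 2)*(o - 4)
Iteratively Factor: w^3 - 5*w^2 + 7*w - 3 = (w - 1)*(w^2 - 4*w + 3) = (w - 3)*(w - 1)*(w - 1)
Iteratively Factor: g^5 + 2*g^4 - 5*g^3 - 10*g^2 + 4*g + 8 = (g + 1)*(g^4 + g^3 - 6*g^2 - 4*g + 8) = (g + 1)*(g + 2)*(g^3 - g^2 - 4*g + 4) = (g - 1)*(g + 1)*(g + 2)*(g^2 - 4) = (g - 2)*(g - 1)*(g + 1)*(g + 2)*(g + 2)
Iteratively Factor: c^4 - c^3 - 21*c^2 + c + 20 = (c + 4)*(c^3 - 5*c^2 - c + 5) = (c - 5)*(c + 4)*(c^2 - 1) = (c - 5)*(c - 1)*(c + 4)*(c + 1)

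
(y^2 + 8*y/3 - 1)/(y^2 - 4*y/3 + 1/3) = (y + 3)/(y - 1)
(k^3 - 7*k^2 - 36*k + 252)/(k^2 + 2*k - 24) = (k^2 - 13*k + 42)/(k - 4)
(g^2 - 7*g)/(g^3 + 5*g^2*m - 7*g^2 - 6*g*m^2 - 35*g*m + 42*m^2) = g/(g^2 + 5*g*m - 6*m^2)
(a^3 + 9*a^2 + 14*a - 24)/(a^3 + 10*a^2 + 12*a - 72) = (a^2 + 3*a - 4)/(a^2 + 4*a - 12)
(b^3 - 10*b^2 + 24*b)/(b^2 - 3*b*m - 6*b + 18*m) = b*(b - 4)/(b - 3*m)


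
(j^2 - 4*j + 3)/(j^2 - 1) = (j - 3)/(j + 1)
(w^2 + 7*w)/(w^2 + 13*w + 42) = w/(w + 6)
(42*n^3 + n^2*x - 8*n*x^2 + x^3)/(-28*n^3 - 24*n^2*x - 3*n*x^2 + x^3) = (-3*n + x)/(2*n + x)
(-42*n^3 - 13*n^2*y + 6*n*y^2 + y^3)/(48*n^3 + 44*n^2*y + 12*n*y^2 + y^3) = (-21*n^2 + 4*n*y + y^2)/(24*n^2 + 10*n*y + y^2)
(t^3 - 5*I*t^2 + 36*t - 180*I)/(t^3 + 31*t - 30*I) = (t - 6*I)/(t - I)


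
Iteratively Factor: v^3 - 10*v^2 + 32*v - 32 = (v - 4)*(v^2 - 6*v + 8) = (v - 4)^2*(v - 2)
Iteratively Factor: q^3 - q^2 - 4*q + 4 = (q - 1)*(q^2 - 4) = (q - 1)*(q + 2)*(q - 2)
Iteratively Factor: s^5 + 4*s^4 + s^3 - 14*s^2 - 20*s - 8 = (s + 1)*(s^4 + 3*s^3 - 2*s^2 - 12*s - 8) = (s + 1)*(s + 2)*(s^3 + s^2 - 4*s - 4) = (s + 1)^2*(s + 2)*(s^2 - 4) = (s - 2)*(s + 1)^2*(s + 2)*(s + 2)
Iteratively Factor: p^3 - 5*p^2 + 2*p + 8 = (p - 4)*(p^2 - p - 2) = (p - 4)*(p + 1)*(p - 2)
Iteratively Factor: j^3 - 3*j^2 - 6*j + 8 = (j + 2)*(j^2 - 5*j + 4) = (j - 1)*(j + 2)*(j - 4)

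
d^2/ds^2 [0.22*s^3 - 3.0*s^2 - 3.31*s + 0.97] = 1.32*s - 6.0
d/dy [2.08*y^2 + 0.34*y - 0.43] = 4.16*y + 0.34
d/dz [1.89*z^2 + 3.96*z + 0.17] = 3.78*z + 3.96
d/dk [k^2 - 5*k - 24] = 2*k - 5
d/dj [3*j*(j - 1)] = 6*j - 3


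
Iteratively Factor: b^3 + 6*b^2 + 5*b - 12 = (b - 1)*(b^2 + 7*b + 12) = (b - 1)*(b + 4)*(b + 3)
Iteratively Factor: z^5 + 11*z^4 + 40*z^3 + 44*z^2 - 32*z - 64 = (z + 4)*(z^4 + 7*z^3 + 12*z^2 - 4*z - 16) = (z + 2)*(z + 4)*(z^3 + 5*z^2 + 2*z - 8) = (z - 1)*(z + 2)*(z + 4)*(z^2 + 6*z + 8) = (z - 1)*(z + 2)*(z + 4)^2*(z + 2)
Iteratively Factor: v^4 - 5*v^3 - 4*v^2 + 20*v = (v - 2)*(v^3 - 3*v^2 - 10*v) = (v - 5)*(v - 2)*(v^2 + 2*v) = v*(v - 5)*(v - 2)*(v + 2)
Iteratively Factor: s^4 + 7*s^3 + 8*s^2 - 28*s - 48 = (s + 3)*(s^3 + 4*s^2 - 4*s - 16) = (s - 2)*(s + 3)*(s^2 + 6*s + 8) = (s - 2)*(s + 3)*(s + 4)*(s + 2)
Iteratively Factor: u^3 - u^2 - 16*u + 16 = (u - 4)*(u^2 + 3*u - 4) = (u - 4)*(u + 4)*(u - 1)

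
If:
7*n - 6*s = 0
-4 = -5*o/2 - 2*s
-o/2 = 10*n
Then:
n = -12/143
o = 240/143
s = -14/143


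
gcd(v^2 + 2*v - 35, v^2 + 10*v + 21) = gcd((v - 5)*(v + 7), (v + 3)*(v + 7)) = v + 7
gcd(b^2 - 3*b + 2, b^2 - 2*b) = b - 2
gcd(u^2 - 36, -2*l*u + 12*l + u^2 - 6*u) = u - 6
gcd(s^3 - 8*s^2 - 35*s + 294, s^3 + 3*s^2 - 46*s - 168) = s^2 - s - 42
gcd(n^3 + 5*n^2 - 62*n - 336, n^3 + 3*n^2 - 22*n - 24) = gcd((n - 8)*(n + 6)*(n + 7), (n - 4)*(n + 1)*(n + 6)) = n + 6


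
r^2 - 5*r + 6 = (r - 3)*(r - 2)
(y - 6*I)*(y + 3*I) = y^2 - 3*I*y + 18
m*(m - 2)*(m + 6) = m^3 + 4*m^2 - 12*m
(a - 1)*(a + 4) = a^2 + 3*a - 4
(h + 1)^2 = h^2 + 2*h + 1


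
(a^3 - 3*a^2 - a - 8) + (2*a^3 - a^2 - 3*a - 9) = 3*a^3 - 4*a^2 - 4*a - 17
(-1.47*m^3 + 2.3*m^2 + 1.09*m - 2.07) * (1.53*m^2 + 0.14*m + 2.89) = -2.2491*m^5 + 3.3132*m^4 - 2.2586*m^3 + 3.6325*m^2 + 2.8603*m - 5.9823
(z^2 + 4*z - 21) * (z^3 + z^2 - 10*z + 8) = z^5 + 5*z^4 - 27*z^3 - 53*z^2 + 242*z - 168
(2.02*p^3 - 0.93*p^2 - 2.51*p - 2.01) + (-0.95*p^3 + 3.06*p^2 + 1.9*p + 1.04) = 1.07*p^3 + 2.13*p^2 - 0.61*p - 0.97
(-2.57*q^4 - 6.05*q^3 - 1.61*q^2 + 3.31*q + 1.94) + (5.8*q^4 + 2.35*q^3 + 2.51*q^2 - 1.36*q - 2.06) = 3.23*q^4 - 3.7*q^3 + 0.9*q^2 + 1.95*q - 0.12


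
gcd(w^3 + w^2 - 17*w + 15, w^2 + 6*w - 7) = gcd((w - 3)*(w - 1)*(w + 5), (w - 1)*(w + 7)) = w - 1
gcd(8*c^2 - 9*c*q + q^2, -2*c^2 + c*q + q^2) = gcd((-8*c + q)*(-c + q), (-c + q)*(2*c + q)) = -c + q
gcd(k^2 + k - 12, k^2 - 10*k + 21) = k - 3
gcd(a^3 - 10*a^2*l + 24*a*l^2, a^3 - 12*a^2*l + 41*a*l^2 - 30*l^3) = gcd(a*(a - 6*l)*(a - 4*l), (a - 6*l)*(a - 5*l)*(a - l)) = a - 6*l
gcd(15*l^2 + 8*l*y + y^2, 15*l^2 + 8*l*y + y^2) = 15*l^2 + 8*l*y + y^2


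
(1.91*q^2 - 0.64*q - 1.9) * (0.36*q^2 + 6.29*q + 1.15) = 0.6876*q^4 + 11.7835*q^3 - 2.5131*q^2 - 12.687*q - 2.185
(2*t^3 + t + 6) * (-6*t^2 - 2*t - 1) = -12*t^5 - 4*t^4 - 8*t^3 - 38*t^2 - 13*t - 6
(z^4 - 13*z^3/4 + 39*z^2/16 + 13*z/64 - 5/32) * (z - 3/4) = z^5 - 4*z^4 + 39*z^3/8 - 13*z^2/8 - 79*z/256 + 15/128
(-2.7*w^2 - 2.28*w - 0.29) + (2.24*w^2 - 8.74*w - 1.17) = -0.46*w^2 - 11.02*w - 1.46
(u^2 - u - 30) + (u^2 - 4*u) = 2*u^2 - 5*u - 30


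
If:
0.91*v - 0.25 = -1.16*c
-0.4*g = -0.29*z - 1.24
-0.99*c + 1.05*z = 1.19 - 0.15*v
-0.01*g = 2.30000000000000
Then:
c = -286.78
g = -230.00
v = 365.83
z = -321.52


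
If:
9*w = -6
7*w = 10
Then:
No Solution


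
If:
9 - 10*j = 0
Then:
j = 9/10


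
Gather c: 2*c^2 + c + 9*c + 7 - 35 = 2*c^2 + 10*c - 28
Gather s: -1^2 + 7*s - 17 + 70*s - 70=77*s - 88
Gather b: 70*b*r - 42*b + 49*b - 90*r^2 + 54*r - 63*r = b*(70*r + 7) - 90*r^2 - 9*r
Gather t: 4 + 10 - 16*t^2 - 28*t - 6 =-16*t^2 - 28*t + 8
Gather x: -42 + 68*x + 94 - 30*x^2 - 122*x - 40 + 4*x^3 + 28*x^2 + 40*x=4*x^3 - 2*x^2 - 14*x + 12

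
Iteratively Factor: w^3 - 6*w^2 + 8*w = (w)*(w^2 - 6*w + 8) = w*(w - 4)*(w - 2)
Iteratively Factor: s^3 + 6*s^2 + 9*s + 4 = (s + 1)*(s^2 + 5*s + 4) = (s + 1)*(s + 4)*(s + 1)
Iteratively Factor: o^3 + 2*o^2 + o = (o)*(o^2 + 2*o + 1) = o*(o + 1)*(o + 1)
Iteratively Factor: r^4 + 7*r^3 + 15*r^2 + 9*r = (r + 3)*(r^3 + 4*r^2 + 3*r) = (r + 1)*(r + 3)*(r^2 + 3*r) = (r + 1)*(r + 3)^2*(r)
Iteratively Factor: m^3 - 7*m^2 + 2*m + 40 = (m + 2)*(m^2 - 9*m + 20) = (m - 4)*(m + 2)*(m - 5)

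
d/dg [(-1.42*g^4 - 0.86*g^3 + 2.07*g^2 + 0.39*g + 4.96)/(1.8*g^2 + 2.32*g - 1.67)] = (-5.112*g^5 - 11.4312*g^4 + 5.4952*g^3 + 8.409*g^2 - 24.7698*g - 12.1585)/(3.24*g^4 + 8.352*g^3 - 0.6296*g^2 - 7.7488*g + 2.7889)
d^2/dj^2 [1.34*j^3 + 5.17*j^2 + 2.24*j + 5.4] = 8.04*j + 10.34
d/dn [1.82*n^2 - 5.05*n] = 3.64*n - 5.05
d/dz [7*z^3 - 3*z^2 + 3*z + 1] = 21*z^2 - 6*z + 3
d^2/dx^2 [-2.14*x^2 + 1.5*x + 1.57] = -4.28000000000000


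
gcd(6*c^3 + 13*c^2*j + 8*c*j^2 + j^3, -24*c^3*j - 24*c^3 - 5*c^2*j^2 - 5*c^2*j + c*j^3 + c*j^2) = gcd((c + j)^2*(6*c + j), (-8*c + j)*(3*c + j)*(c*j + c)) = 1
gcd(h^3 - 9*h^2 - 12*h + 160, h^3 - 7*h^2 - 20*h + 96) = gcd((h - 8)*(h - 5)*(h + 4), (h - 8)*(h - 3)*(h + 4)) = h^2 - 4*h - 32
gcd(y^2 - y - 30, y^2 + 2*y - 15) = y + 5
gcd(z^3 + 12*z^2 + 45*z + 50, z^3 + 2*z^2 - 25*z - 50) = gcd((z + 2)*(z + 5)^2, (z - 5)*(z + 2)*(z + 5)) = z^2 + 7*z + 10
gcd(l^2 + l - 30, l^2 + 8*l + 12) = l + 6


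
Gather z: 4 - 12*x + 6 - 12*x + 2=12 - 24*x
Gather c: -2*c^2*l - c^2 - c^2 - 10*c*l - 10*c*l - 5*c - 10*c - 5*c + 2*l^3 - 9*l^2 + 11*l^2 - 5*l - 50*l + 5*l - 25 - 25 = c^2*(-2*l - 2) + c*(-20*l - 20) + 2*l^3 + 2*l^2 - 50*l - 50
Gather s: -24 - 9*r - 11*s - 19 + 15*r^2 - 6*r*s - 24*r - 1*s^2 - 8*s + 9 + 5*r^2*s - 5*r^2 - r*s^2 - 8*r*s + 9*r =10*r^2 - 24*r + s^2*(-r - 1) + s*(5*r^2 - 14*r - 19) - 34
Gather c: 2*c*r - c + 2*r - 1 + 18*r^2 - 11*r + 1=c*(2*r - 1) + 18*r^2 - 9*r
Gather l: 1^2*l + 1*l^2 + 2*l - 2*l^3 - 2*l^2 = -2*l^3 - l^2 + 3*l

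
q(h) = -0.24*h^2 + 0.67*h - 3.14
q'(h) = 0.67 - 0.48*h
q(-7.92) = -23.50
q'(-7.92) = 4.47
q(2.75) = -3.11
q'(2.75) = -0.65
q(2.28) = -2.86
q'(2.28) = -0.42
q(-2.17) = -5.72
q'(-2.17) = 1.71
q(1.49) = -2.67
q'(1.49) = -0.05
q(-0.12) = -3.22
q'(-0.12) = 0.73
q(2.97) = -3.27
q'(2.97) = -0.76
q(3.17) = -3.43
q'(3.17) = -0.85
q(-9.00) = -28.61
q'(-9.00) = 4.99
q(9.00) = -16.55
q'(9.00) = -3.65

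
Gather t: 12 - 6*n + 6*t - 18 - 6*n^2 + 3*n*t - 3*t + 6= -6*n^2 - 6*n + t*(3*n + 3)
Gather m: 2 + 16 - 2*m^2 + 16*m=-2*m^2 + 16*m + 18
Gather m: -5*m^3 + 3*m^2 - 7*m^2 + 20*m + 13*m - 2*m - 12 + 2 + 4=-5*m^3 - 4*m^2 + 31*m - 6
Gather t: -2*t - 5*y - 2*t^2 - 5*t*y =-2*t^2 + t*(-5*y - 2) - 5*y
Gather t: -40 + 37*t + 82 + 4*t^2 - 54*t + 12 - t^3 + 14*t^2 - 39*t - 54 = -t^3 + 18*t^2 - 56*t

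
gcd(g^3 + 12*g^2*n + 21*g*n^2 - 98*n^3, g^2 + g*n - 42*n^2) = g + 7*n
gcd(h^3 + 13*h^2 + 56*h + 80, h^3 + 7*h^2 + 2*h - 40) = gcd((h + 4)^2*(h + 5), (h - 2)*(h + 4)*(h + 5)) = h^2 + 9*h + 20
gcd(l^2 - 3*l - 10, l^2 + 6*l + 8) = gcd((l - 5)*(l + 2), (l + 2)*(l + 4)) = l + 2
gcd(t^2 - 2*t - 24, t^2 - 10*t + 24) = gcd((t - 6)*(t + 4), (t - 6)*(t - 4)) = t - 6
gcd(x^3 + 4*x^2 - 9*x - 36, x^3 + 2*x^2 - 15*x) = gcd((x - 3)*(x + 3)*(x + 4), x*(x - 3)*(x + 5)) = x - 3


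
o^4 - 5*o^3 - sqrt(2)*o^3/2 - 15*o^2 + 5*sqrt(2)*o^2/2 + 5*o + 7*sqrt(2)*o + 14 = (o - 7)*(o + 2)*(o - sqrt(2))*(o + sqrt(2)/2)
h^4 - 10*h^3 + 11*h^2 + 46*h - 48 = (h - 8)*(h - 3)*(h - 1)*(h + 2)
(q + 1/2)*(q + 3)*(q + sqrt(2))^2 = q^4 + 2*sqrt(2)*q^3 + 7*q^3/2 + 7*q^2/2 + 7*sqrt(2)*q^2 + 3*sqrt(2)*q + 7*q + 3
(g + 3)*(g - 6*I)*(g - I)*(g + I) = g^4 + 3*g^3 - 6*I*g^3 + g^2 - 18*I*g^2 + 3*g - 6*I*g - 18*I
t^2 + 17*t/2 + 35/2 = (t + 7/2)*(t + 5)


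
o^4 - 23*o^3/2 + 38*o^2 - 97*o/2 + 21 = (o - 7)*(o - 2)*(o - 3/2)*(o - 1)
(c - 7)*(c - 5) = c^2 - 12*c + 35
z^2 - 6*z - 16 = (z - 8)*(z + 2)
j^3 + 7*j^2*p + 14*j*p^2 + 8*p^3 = (j + p)*(j + 2*p)*(j + 4*p)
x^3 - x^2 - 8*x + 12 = (x - 2)^2*(x + 3)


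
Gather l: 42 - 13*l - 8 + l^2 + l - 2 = l^2 - 12*l + 32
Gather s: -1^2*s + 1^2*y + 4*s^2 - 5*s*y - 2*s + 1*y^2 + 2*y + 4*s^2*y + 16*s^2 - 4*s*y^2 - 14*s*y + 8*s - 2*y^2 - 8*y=s^2*(4*y + 20) + s*(-4*y^2 - 19*y + 5) - y^2 - 5*y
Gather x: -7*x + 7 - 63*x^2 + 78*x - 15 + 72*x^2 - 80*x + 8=9*x^2 - 9*x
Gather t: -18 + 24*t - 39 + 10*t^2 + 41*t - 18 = 10*t^2 + 65*t - 75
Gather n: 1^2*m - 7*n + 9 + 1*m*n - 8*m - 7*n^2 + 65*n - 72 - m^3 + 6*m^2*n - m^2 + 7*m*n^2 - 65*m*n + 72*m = -m^3 - m^2 + 65*m + n^2*(7*m - 7) + n*(6*m^2 - 64*m + 58) - 63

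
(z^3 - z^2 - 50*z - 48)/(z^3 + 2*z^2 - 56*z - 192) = (z + 1)/(z + 4)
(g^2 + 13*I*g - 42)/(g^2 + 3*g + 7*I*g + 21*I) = (g + 6*I)/(g + 3)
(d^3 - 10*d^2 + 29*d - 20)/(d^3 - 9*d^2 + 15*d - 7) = (d^2 - 9*d + 20)/(d^2 - 8*d + 7)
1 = 1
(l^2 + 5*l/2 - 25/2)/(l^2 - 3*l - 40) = (l - 5/2)/(l - 8)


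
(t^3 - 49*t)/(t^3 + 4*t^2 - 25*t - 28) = t*(t - 7)/(t^2 - 3*t - 4)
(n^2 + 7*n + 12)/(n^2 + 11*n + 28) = (n + 3)/(n + 7)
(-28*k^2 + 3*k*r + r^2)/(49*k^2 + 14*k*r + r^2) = (-4*k + r)/(7*k + r)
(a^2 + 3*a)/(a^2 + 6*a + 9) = a/(a + 3)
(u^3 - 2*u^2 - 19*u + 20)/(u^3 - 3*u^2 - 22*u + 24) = (u - 5)/(u - 6)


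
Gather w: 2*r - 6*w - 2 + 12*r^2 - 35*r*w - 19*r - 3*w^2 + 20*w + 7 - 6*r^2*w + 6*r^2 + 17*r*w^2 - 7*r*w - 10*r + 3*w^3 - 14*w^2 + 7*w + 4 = 18*r^2 - 27*r + 3*w^3 + w^2*(17*r - 17) + w*(-6*r^2 - 42*r + 21) + 9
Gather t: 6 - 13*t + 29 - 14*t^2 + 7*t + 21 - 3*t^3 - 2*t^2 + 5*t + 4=-3*t^3 - 16*t^2 - t + 60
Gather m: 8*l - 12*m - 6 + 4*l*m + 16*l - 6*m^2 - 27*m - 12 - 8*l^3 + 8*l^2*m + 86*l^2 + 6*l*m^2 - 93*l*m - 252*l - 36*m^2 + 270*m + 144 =-8*l^3 + 86*l^2 - 228*l + m^2*(6*l - 42) + m*(8*l^2 - 89*l + 231) + 126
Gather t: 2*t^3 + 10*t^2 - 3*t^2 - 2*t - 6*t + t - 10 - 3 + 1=2*t^3 + 7*t^2 - 7*t - 12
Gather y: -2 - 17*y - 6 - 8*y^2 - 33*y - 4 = -8*y^2 - 50*y - 12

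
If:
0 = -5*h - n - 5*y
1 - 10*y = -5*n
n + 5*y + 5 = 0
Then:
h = 1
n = -11/7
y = -24/35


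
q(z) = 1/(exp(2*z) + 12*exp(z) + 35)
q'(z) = (-2*exp(2*z) - 12*exp(z))/(exp(2*z) + 12*exp(z) + 35)^2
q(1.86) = 0.01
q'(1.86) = -0.01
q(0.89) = 0.01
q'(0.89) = -0.01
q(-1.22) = 0.03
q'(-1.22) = -0.00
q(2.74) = 0.00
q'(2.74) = -0.00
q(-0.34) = 0.02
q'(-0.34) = -0.00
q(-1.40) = 0.03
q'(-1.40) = -0.00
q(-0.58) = 0.02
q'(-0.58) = -0.00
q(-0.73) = 0.02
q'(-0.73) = -0.00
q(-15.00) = 0.03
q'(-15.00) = 0.00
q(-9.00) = 0.03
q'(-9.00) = 0.00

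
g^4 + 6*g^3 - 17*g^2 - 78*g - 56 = (g - 4)*(g + 1)*(g + 2)*(g + 7)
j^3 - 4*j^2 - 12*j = j*(j - 6)*(j + 2)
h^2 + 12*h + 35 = (h + 5)*(h + 7)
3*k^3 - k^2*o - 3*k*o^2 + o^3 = (-3*k + o)*(-k + o)*(k + o)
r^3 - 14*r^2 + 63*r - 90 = (r - 6)*(r - 5)*(r - 3)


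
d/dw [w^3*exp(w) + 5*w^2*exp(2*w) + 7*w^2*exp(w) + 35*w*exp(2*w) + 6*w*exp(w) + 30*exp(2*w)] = (w^3 + 10*w^2*exp(w) + 10*w^2 + 80*w*exp(w) + 20*w + 95*exp(w) + 6)*exp(w)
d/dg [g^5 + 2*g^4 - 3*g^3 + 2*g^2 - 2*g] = 5*g^4 + 8*g^3 - 9*g^2 + 4*g - 2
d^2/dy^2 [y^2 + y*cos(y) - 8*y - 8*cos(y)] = -y*cos(y) - 2*sin(y) + 8*cos(y) + 2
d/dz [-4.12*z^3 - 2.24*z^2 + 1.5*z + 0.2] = -12.36*z^2 - 4.48*z + 1.5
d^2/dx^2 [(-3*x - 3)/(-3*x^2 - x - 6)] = 6*((x + 1)*(6*x + 1)^2 - (9*x + 4)*(3*x^2 + x + 6))/(3*x^2 + x + 6)^3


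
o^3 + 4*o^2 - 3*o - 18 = (o - 2)*(o + 3)^2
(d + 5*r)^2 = d^2 + 10*d*r + 25*r^2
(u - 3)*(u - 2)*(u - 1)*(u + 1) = u^4 - 5*u^3 + 5*u^2 + 5*u - 6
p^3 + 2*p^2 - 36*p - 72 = (p - 6)*(p + 2)*(p + 6)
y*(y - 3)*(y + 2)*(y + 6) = y^4 + 5*y^3 - 12*y^2 - 36*y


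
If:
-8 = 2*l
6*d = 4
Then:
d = 2/3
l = -4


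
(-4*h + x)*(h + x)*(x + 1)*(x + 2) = -4*h^2*x^2 - 12*h^2*x - 8*h^2 - 3*h*x^3 - 9*h*x^2 - 6*h*x + x^4 + 3*x^3 + 2*x^2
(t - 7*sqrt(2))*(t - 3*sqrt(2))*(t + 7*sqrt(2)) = t^3 - 3*sqrt(2)*t^2 - 98*t + 294*sqrt(2)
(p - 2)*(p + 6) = p^2 + 4*p - 12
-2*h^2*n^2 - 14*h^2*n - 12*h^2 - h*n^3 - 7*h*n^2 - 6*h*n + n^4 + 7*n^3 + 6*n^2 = (-2*h + n)*(h + n)*(n + 1)*(n + 6)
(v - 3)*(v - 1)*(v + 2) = v^3 - 2*v^2 - 5*v + 6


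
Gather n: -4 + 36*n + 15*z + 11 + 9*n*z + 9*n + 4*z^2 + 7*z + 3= n*(9*z + 45) + 4*z^2 + 22*z + 10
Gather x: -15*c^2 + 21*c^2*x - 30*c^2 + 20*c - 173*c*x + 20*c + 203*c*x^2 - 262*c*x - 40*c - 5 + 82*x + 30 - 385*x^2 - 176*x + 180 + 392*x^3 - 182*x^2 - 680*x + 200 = -45*c^2 + 392*x^3 + x^2*(203*c - 567) + x*(21*c^2 - 435*c - 774) + 405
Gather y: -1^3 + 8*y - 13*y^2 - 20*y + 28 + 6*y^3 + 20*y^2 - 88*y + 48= 6*y^3 + 7*y^2 - 100*y + 75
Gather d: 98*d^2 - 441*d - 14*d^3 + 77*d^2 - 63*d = -14*d^3 + 175*d^2 - 504*d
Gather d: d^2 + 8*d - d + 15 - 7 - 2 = d^2 + 7*d + 6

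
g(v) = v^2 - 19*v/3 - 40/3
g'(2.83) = -0.67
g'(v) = 2*v - 19/3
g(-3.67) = 23.38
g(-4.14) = 30.03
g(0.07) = -13.77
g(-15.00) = 306.67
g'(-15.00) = -36.33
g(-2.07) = 4.06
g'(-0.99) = -8.31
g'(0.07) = -6.19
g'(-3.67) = -13.67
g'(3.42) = 0.51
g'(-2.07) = -10.47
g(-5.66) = 54.55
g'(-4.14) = -14.61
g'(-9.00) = -24.33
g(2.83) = -23.25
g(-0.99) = -6.08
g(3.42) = -23.30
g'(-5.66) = -17.65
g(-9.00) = 124.67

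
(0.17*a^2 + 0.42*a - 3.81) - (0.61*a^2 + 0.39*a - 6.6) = -0.44*a^2 + 0.03*a + 2.79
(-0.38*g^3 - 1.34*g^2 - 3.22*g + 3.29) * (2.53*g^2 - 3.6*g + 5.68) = -0.9614*g^5 - 2.0222*g^4 - 5.481*g^3 + 12.3045*g^2 - 30.1336*g + 18.6872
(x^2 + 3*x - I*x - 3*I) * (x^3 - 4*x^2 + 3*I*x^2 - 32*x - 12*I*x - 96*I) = x^5 - x^4 + 2*I*x^4 - 41*x^3 - 2*I*x^3 - 99*x^2 - 88*I*x^2 - 132*x - 192*I*x - 288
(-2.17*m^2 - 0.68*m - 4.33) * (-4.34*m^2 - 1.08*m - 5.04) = 9.4178*m^4 + 5.2948*m^3 + 30.4634*m^2 + 8.1036*m + 21.8232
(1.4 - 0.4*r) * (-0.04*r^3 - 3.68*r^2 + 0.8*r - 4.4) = 0.016*r^4 + 1.416*r^3 - 5.472*r^2 + 2.88*r - 6.16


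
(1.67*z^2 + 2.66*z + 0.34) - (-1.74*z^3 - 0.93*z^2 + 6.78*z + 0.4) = 1.74*z^3 + 2.6*z^2 - 4.12*z - 0.06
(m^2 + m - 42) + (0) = m^2 + m - 42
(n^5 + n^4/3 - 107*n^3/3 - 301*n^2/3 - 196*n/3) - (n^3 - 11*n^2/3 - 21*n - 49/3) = n^5 + n^4/3 - 110*n^3/3 - 290*n^2/3 - 133*n/3 + 49/3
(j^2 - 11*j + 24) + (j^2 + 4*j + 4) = 2*j^2 - 7*j + 28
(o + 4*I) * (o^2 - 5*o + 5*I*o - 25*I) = o^3 - 5*o^2 + 9*I*o^2 - 20*o - 45*I*o + 100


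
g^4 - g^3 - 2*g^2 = g^2*(g - 2)*(g + 1)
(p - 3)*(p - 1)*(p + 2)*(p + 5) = p^4 + 3*p^3 - 15*p^2 - 19*p + 30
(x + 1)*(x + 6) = x^2 + 7*x + 6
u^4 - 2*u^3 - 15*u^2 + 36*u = u*(u - 3)^2*(u + 4)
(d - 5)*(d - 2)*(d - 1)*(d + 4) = d^4 - 4*d^3 - 15*d^2 + 58*d - 40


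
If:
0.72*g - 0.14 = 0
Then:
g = 0.19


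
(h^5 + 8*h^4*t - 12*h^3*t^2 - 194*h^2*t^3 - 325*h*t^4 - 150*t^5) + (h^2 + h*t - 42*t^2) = h^5 + 8*h^4*t - 12*h^3*t^2 - 194*h^2*t^3 + h^2 - 325*h*t^4 + h*t - 150*t^5 - 42*t^2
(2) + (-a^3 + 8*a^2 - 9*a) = -a^3 + 8*a^2 - 9*a + 2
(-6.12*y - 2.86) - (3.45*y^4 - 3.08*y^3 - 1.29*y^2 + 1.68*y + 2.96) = -3.45*y^4 + 3.08*y^3 + 1.29*y^2 - 7.8*y - 5.82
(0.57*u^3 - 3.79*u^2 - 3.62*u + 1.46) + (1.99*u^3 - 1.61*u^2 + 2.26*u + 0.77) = 2.56*u^3 - 5.4*u^2 - 1.36*u + 2.23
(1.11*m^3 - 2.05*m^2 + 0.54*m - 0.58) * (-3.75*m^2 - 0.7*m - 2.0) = -4.1625*m^5 + 6.9105*m^4 - 2.81*m^3 + 5.897*m^2 - 0.674*m + 1.16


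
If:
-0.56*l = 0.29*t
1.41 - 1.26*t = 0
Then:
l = -0.58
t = 1.12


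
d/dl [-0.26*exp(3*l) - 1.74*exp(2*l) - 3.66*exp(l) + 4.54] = (-0.78*exp(2*l) - 3.48*exp(l) - 3.66)*exp(l)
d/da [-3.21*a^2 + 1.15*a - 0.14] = 1.15 - 6.42*a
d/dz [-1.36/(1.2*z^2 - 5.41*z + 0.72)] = (3.264*z - 7.3576)/(1.2*z^2 - 5.41*z + 0.72)^2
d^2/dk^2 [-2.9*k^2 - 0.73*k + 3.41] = -5.80000000000000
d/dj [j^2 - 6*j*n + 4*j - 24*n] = 2*j - 6*n + 4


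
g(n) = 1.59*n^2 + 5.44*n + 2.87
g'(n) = 3.18*n + 5.44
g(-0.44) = 0.78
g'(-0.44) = 4.04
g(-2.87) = 0.35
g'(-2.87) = -3.69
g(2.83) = 31.00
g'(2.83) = 14.44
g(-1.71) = -1.78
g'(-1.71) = 0.00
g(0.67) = 7.23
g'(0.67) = 7.57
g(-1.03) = -1.05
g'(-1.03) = 2.16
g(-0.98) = -0.93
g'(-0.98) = 2.32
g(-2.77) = 0.00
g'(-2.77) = -3.37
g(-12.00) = 166.55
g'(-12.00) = -32.72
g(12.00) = 297.11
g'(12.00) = 43.60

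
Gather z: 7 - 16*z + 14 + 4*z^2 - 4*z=4*z^2 - 20*z + 21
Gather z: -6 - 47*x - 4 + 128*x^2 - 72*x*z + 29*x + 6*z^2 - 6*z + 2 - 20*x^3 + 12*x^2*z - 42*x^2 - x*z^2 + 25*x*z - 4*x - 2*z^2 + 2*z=-20*x^3 + 86*x^2 - 22*x + z^2*(4 - x) + z*(12*x^2 - 47*x - 4) - 8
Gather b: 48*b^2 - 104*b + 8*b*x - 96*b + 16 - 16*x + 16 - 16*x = 48*b^2 + b*(8*x - 200) - 32*x + 32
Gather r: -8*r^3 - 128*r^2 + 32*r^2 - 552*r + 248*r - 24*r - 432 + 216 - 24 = -8*r^3 - 96*r^2 - 328*r - 240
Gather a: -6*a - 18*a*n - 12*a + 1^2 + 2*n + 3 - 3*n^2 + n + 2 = a*(-18*n - 18) - 3*n^2 + 3*n + 6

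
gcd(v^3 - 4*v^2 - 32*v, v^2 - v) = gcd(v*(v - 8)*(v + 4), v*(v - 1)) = v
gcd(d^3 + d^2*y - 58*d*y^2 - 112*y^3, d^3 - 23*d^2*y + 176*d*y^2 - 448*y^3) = -d + 8*y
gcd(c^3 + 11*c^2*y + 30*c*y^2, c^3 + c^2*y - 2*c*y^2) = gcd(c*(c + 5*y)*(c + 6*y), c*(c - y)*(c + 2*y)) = c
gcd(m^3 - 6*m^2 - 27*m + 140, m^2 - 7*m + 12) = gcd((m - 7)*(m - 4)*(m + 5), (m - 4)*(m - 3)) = m - 4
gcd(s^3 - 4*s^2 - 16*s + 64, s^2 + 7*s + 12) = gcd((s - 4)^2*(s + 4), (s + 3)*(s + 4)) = s + 4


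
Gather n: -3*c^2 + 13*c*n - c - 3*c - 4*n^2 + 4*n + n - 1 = -3*c^2 - 4*c - 4*n^2 + n*(13*c + 5) - 1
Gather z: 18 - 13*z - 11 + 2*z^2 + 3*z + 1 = 2*z^2 - 10*z + 8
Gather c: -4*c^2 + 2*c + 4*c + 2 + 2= -4*c^2 + 6*c + 4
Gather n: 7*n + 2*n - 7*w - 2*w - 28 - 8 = 9*n - 9*w - 36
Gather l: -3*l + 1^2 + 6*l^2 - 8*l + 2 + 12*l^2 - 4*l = 18*l^2 - 15*l + 3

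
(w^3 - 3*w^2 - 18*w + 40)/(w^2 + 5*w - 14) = (w^2 - w - 20)/(w + 7)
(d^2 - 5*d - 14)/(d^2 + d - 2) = (d - 7)/(d - 1)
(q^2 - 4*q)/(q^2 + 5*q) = (q - 4)/(q + 5)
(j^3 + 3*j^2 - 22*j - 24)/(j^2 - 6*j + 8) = (j^2 + 7*j + 6)/(j - 2)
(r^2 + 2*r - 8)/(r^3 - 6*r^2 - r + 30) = (r^2 + 2*r - 8)/(r^3 - 6*r^2 - r + 30)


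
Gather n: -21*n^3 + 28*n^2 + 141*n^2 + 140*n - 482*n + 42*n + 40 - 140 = -21*n^3 + 169*n^2 - 300*n - 100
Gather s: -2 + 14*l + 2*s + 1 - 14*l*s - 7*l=7*l + s*(2 - 14*l) - 1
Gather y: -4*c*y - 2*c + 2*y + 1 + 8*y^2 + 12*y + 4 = -2*c + 8*y^2 + y*(14 - 4*c) + 5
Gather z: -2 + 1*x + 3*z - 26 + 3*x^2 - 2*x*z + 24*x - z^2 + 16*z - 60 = 3*x^2 + 25*x - z^2 + z*(19 - 2*x) - 88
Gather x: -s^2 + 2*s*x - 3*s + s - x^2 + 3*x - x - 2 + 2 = -s^2 - 2*s - x^2 + x*(2*s + 2)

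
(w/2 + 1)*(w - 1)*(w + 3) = w^3/2 + 2*w^2 + w/2 - 3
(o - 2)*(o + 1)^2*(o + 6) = o^4 + 6*o^3 - 3*o^2 - 20*o - 12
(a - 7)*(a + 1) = a^2 - 6*a - 7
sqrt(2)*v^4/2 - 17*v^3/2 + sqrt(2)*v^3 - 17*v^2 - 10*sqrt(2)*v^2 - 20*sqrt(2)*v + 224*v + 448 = (v - 8*sqrt(2))*(v - 4*sqrt(2))*(v + 7*sqrt(2)/2)*(sqrt(2)*v/2 + sqrt(2))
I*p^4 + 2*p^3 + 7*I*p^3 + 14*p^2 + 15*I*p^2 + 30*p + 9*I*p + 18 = (p + 3)^2*(p - 2*I)*(I*p + I)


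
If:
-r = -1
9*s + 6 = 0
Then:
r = 1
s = -2/3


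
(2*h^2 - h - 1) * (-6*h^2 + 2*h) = -12*h^4 + 10*h^3 + 4*h^2 - 2*h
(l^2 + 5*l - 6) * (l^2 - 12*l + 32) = l^4 - 7*l^3 - 34*l^2 + 232*l - 192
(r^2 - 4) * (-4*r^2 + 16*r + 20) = -4*r^4 + 16*r^3 + 36*r^2 - 64*r - 80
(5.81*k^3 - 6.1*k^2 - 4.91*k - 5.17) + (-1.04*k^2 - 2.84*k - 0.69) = 5.81*k^3 - 7.14*k^2 - 7.75*k - 5.86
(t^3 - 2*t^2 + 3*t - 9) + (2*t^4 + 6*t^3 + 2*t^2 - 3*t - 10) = 2*t^4 + 7*t^3 - 19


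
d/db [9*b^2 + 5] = 18*b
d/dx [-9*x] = -9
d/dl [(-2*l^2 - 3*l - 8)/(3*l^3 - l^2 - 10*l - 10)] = (6*l^4 + 18*l^3 + 89*l^2 + 24*l - 50)/(9*l^6 - 6*l^5 - 59*l^4 - 40*l^3 + 120*l^2 + 200*l + 100)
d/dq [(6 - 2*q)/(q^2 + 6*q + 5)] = 2*(-q^2 - 6*q + 2*(q - 3)*(q + 3) - 5)/(q^2 + 6*q + 5)^2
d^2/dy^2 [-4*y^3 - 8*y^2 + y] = -24*y - 16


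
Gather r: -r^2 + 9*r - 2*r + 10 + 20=-r^2 + 7*r + 30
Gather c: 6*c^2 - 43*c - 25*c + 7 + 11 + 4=6*c^2 - 68*c + 22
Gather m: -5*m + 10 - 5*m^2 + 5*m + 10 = 20 - 5*m^2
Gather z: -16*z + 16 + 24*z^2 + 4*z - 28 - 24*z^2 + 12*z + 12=0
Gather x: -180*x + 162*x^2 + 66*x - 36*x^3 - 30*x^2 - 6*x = -36*x^3 + 132*x^2 - 120*x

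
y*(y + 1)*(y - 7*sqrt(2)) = y^3 - 7*sqrt(2)*y^2 + y^2 - 7*sqrt(2)*y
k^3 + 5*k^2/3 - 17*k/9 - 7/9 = (k - 1)*(k + 1/3)*(k + 7/3)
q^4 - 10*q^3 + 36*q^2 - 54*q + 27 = (q - 3)^3*(q - 1)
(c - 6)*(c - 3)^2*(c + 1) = c^4 - 11*c^3 + 33*c^2 - 9*c - 54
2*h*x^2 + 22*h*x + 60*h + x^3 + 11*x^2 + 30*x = (2*h + x)*(x + 5)*(x + 6)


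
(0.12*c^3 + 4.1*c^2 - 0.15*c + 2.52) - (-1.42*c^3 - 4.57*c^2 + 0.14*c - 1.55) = 1.54*c^3 + 8.67*c^2 - 0.29*c + 4.07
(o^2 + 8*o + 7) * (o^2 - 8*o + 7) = o^4 - 50*o^2 + 49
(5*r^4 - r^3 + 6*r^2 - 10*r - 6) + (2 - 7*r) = 5*r^4 - r^3 + 6*r^2 - 17*r - 4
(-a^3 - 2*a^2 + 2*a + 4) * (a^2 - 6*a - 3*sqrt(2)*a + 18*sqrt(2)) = -a^5 + 4*a^4 + 3*sqrt(2)*a^4 - 12*sqrt(2)*a^3 + 14*a^3 - 42*sqrt(2)*a^2 - 8*a^2 - 24*a + 24*sqrt(2)*a + 72*sqrt(2)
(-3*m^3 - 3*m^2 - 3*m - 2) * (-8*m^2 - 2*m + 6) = 24*m^5 + 30*m^4 + 12*m^3 + 4*m^2 - 14*m - 12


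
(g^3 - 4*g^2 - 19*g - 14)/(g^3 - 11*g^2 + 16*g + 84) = (g + 1)/(g - 6)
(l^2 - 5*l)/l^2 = (l - 5)/l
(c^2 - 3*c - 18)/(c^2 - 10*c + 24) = (c + 3)/(c - 4)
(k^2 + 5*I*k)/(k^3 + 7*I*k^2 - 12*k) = (k + 5*I)/(k^2 + 7*I*k - 12)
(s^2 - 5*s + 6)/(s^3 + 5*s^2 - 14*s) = (s - 3)/(s*(s + 7))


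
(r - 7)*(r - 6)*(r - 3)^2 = r^4 - 19*r^3 + 129*r^2 - 369*r + 378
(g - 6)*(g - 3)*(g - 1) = g^3 - 10*g^2 + 27*g - 18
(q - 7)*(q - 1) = q^2 - 8*q + 7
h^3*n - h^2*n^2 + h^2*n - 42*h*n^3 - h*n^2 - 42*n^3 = (h - 7*n)*(h + 6*n)*(h*n + n)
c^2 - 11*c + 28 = (c - 7)*(c - 4)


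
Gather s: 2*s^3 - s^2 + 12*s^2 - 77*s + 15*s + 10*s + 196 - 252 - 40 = 2*s^3 + 11*s^2 - 52*s - 96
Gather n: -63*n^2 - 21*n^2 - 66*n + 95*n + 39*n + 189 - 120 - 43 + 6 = -84*n^2 + 68*n + 32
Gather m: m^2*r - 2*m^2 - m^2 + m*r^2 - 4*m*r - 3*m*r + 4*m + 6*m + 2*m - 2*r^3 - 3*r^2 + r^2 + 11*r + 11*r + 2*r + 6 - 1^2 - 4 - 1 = m^2*(r - 3) + m*(r^2 - 7*r + 12) - 2*r^3 - 2*r^2 + 24*r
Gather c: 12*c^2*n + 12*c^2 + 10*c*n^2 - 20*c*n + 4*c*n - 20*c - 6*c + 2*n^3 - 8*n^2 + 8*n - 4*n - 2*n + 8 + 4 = c^2*(12*n + 12) + c*(10*n^2 - 16*n - 26) + 2*n^3 - 8*n^2 + 2*n + 12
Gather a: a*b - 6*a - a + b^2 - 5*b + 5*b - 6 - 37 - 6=a*(b - 7) + b^2 - 49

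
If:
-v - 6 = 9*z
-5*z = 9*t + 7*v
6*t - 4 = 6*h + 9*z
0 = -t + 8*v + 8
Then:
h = 2509/2118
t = 352/353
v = -309/353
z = -201/353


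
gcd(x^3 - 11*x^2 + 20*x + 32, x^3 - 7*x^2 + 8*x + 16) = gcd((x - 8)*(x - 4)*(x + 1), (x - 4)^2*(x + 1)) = x^2 - 3*x - 4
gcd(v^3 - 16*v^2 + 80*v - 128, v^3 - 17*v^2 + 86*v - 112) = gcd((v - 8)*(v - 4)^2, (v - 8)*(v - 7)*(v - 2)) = v - 8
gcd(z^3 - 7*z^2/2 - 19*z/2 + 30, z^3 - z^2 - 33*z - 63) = z + 3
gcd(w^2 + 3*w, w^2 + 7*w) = w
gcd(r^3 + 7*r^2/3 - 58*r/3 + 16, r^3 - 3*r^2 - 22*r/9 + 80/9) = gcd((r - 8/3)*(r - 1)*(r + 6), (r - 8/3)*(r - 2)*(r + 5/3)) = r - 8/3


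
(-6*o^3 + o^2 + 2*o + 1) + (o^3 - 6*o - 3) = -5*o^3 + o^2 - 4*o - 2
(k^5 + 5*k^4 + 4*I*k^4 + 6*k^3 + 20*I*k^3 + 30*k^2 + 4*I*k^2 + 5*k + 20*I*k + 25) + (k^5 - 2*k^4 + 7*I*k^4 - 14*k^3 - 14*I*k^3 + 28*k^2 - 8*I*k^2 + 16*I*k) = 2*k^5 + 3*k^4 + 11*I*k^4 - 8*k^3 + 6*I*k^3 + 58*k^2 - 4*I*k^2 + 5*k + 36*I*k + 25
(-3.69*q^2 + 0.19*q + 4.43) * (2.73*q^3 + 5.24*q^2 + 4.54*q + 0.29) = -10.0737*q^5 - 18.8169*q^4 - 3.6631*q^3 + 23.0057*q^2 + 20.1673*q + 1.2847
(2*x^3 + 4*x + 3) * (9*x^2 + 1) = 18*x^5 + 38*x^3 + 27*x^2 + 4*x + 3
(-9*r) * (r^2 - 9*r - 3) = -9*r^3 + 81*r^2 + 27*r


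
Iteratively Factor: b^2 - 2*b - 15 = (b + 3)*(b - 5)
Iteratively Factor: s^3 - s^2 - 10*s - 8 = (s + 1)*(s^2 - 2*s - 8) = (s + 1)*(s + 2)*(s - 4)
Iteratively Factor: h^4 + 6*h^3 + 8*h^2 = (h + 4)*(h^3 + 2*h^2) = (h + 2)*(h + 4)*(h^2) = h*(h + 2)*(h + 4)*(h)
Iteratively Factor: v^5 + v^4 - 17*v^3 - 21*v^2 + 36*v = (v - 4)*(v^4 + 5*v^3 + 3*v^2 - 9*v) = v*(v - 4)*(v^3 + 5*v^2 + 3*v - 9) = v*(v - 4)*(v + 3)*(v^2 + 2*v - 3) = v*(v - 4)*(v - 1)*(v + 3)*(v + 3)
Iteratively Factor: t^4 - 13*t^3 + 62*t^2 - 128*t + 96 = (t - 4)*(t^3 - 9*t^2 + 26*t - 24) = (t - 4)^2*(t^2 - 5*t + 6) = (t - 4)^2*(t - 2)*(t - 3)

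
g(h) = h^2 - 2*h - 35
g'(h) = 2*h - 2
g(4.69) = -22.38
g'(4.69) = 7.38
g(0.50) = -35.75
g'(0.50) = -1.00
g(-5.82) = 10.51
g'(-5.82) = -13.64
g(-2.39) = -24.51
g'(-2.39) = -6.78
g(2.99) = -32.04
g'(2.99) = 3.98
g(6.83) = -2.01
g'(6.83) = 11.66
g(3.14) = -31.42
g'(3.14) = 4.28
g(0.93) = -36.00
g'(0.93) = -0.14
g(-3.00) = -20.00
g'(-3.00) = -8.00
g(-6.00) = 13.00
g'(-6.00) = -14.00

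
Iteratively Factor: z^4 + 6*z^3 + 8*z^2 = (z + 2)*(z^3 + 4*z^2) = z*(z + 2)*(z^2 + 4*z) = z^2*(z + 2)*(z + 4)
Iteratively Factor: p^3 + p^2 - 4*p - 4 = (p + 1)*(p^2 - 4) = (p - 2)*(p + 1)*(p + 2)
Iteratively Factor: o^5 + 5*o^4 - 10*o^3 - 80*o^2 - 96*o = (o)*(o^4 + 5*o^3 - 10*o^2 - 80*o - 96) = o*(o - 4)*(o^3 + 9*o^2 + 26*o + 24) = o*(o - 4)*(o + 4)*(o^2 + 5*o + 6) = o*(o - 4)*(o + 3)*(o + 4)*(o + 2)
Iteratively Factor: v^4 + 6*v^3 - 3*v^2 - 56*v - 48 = (v + 4)*(v^3 + 2*v^2 - 11*v - 12) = (v - 3)*(v + 4)*(v^2 + 5*v + 4) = (v - 3)*(v + 1)*(v + 4)*(v + 4)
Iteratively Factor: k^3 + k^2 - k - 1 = (k + 1)*(k^2 - 1) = (k - 1)*(k + 1)*(k + 1)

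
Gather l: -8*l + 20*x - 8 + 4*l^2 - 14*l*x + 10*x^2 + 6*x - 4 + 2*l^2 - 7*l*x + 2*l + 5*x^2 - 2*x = 6*l^2 + l*(-21*x - 6) + 15*x^2 + 24*x - 12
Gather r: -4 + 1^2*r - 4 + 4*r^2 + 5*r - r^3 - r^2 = -r^3 + 3*r^2 + 6*r - 8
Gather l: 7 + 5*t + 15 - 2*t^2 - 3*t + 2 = -2*t^2 + 2*t + 24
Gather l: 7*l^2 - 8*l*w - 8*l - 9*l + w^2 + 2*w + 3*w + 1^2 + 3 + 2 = 7*l^2 + l*(-8*w - 17) + w^2 + 5*w + 6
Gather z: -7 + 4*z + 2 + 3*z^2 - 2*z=3*z^2 + 2*z - 5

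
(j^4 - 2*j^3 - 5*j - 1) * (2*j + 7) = 2*j^5 + 3*j^4 - 14*j^3 - 10*j^2 - 37*j - 7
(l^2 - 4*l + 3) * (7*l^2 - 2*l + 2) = 7*l^4 - 30*l^3 + 31*l^2 - 14*l + 6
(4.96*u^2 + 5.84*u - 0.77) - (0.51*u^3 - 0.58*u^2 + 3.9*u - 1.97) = -0.51*u^3 + 5.54*u^2 + 1.94*u + 1.2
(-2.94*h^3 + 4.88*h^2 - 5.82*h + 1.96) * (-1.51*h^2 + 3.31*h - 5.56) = 4.4394*h^5 - 17.1002*h^4 + 41.2874*h^3 - 49.3566*h^2 + 38.8468*h - 10.8976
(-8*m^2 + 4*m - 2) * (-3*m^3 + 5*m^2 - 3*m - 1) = 24*m^5 - 52*m^4 + 50*m^3 - 14*m^2 + 2*m + 2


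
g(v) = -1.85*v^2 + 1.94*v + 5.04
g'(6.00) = -20.26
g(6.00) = -49.92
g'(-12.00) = 46.34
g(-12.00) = -284.64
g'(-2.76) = 12.15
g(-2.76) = -14.41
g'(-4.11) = 17.15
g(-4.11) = -34.18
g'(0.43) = 0.35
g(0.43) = 5.53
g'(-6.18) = 24.81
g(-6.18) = -77.61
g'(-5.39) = 21.88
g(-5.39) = -59.16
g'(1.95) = -5.28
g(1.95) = 1.79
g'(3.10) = -9.53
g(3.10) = -6.72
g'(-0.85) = 5.08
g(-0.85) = 2.05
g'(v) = 1.94 - 3.7*v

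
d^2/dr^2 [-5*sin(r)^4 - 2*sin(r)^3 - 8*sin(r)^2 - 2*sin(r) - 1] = 80*sin(r)^4 + 18*sin(r)^3 - 28*sin(r)^2 - 10*sin(r) - 16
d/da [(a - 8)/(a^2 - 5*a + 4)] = (a^2 - 5*a - (a - 8)*(2*a - 5) + 4)/(a^2 - 5*a + 4)^2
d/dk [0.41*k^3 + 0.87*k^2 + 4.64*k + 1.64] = 1.23*k^2 + 1.74*k + 4.64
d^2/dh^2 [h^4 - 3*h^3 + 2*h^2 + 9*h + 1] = 12*h^2 - 18*h + 4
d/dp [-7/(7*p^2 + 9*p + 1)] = 7*(14*p + 9)/(7*p^2 + 9*p + 1)^2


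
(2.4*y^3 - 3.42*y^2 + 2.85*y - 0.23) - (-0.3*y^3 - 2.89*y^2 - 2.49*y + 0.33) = 2.7*y^3 - 0.53*y^2 + 5.34*y - 0.56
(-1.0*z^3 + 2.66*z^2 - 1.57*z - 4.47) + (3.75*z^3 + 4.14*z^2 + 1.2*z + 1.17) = 2.75*z^3 + 6.8*z^2 - 0.37*z - 3.3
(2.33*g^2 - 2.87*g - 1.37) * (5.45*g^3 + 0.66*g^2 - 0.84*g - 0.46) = 12.6985*g^5 - 14.1037*g^4 - 11.3179*g^3 + 0.4348*g^2 + 2.471*g + 0.6302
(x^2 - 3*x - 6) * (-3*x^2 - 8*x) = -3*x^4 + x^3 + 42*x^2 + 48*x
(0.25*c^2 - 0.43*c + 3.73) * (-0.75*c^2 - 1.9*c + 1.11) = -0.1875*c^4 - 0.1525*c^3 - 1.703*c^2 - 7.5643*c + 4.1403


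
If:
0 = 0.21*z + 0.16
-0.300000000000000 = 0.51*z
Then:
No Solution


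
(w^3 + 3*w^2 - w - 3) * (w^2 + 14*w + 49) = w^5 + 17*w^4 + 90*w^3 + 130*w^2 - 91*w - 147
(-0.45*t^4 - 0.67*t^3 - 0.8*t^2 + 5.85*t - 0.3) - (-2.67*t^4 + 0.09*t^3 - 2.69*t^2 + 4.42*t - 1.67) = 2.22*t^4 - 0.76*t^3 + 1.89*t^2 + 1.43*t + 1.37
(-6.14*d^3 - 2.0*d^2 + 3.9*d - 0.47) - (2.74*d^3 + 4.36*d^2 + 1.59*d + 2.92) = -8.88*d^3 - 6.36*d^2 + 2.31*d - 3.39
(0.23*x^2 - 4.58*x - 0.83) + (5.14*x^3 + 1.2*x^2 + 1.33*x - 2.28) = 5.14*x^3 + 1.43*x^2 - 3.25*x - 3.11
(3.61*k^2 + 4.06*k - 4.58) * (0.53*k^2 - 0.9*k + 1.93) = 1.9133*k^4 - 1.0972*k^3 + 0.885899999999999*k^2 + 11.9578*k - 8.8394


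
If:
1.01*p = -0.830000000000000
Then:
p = -0.82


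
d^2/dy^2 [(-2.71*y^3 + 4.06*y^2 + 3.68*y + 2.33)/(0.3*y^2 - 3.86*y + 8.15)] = (-4.44089209850063e-16*y^5 + 1.4210854715202e-14*y^4 - 57.4385720000001*y^3 + 453.22134*y^2 - 1150.20429*y + 828.927376)/(0.027*y^6 - 1.0422*y^5 + 15.61014*y^4 - 114.138656*y^3 + 424.07547*y^2 - 769.17255*y + 541.343375)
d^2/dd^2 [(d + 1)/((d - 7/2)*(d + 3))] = 8*(2*d^3 + 6*d^2 + 60*d + 11)/(8*d^6 - 12*d^5 - 246*d^4 + 251*d^3 + 2583*d^2 - 1323*d - 9261)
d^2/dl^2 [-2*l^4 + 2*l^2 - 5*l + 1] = 4 - 24*l^2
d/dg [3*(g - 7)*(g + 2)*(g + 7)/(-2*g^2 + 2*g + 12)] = 3*(-g^2 + 6*g - 49)/(2*(g^2 - 6*g + 9))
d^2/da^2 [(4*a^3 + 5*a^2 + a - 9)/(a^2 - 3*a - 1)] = 16*(7*a^3 + 3*a^2 + 12*a - 11)/(a^6 - 9*a^5 + 24*a^4 - 9*a^3 - 24*a^2 - 9*a - 1)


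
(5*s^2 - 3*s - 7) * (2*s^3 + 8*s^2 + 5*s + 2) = 10*s^5 + 34*s^4 - 13*s^3 - 61*s^2 - 41*s - 14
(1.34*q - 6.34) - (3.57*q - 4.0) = -2.23*q - 2.34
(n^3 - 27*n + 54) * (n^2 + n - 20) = n^5 + n^4 - 47*n^3 + 27*n^2 + 594*n - 1080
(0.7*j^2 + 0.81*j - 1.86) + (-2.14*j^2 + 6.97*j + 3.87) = -1.44*j^2 + 7.78*j + 2.01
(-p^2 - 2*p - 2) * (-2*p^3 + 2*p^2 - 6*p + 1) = 2*p^5 + 2*p^4 + 6*p^3 + 7*p^2 + 10*p - 2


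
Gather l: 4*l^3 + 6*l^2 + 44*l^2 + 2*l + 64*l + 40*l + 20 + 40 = 4*l^3 + 50*l^2 + 106*l + 60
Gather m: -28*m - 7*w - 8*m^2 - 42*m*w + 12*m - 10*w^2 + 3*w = -8*m^2 + m*(-42*w - 16) - 10*w^2 - 4*w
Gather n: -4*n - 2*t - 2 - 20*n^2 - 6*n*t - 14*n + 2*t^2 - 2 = -20*n^2 + n*(-6*t - 18) + 2*t^2 - 2*t - 4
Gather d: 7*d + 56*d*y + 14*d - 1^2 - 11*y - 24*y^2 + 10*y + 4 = d*(56*y + 21) - 24*y^2 - y + 3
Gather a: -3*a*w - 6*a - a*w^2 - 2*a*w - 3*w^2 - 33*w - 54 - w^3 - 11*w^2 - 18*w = a*(-w^2 - 5*w - 6) - w^3 - 14*w^2 - 51*w - 54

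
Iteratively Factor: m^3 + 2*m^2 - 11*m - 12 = (m + 1)*(m^2 + m - 12) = (m - 3)*(m + 1)*(m + 4)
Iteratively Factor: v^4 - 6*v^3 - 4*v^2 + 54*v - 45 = (v - 3)*(v^3 - 3*v^2 - 13*v + 15) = (v - 3)*(v + 3)*(v^2 - 6*v + 5) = (v - 3)*(v - 1)*(v + 3)*(v - 5)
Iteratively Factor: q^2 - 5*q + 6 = (q - 3)*(q - 2)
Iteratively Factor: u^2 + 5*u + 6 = (u + 2)*(u + 3)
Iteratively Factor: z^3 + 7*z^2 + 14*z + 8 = (z + 1)*(z^2 + 6*z + 8) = (z + 1)*(z + 4)*(z + 2)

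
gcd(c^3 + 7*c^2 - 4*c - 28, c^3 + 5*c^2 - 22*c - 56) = c^2 + 9*c + 14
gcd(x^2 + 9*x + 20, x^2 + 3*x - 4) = x + 4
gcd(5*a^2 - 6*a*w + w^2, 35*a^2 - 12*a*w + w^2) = -5*a + w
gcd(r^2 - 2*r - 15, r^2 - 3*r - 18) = r + 3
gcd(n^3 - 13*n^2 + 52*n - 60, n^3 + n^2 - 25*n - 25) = n - 5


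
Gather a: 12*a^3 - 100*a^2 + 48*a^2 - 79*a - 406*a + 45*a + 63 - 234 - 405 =12*a^3 - 52*a^2 - 440*a - 576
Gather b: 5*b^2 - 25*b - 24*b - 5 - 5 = 5*b^2 - 49*b - 10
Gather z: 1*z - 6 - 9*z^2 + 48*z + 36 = -9*z^2 + 49*z + 30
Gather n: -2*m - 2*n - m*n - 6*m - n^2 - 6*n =-8*m - n^2 + n*(-m - 8)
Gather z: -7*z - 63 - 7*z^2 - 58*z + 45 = -7*z^2 - 65*z - 18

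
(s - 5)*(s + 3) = s^2 - 2*s - 15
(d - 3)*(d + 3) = d^2 - 9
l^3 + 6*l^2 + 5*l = l*(l + 1)*(l + 5)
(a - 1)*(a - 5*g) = a^2 - 5*a*g - a + 5*g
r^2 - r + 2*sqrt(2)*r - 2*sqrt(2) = (r - 1)*(r + 2*sqrt(2))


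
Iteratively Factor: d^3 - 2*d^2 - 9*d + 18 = (d + 3)*(d^2 - 5*d + 6) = (d - 3)*(d + 3)*(d - 2)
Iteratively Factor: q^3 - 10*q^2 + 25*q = (q)*(q^2 - 10*q + 25) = q*(q - 5)*(q - 5)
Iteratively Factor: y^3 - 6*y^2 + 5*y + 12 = (y - 4)*(y^2 - 2*y - 3) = (y - 4)*(y - 3)*(y + 1)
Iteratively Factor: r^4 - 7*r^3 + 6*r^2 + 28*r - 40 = (r - 2)*(r^3 - 5*r^2 - 4*r + 20) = (r - 5)*(r - 2)*(r^2 - 4) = (r - 5)*(r - 2)^2*(r + 2)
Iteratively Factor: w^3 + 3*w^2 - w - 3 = (w + 1)*(w^2 + 2*w - 3) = (w - 1)*(w + 1)*(w + 3)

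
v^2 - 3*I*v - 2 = (v - 2*I)*(v - I)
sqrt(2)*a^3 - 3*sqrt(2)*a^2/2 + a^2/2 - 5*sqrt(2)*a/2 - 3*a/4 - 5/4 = (a - 5/2)*(a + 1)*(sqrt(2)*a + 1/2)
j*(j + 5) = j^2 + 5*j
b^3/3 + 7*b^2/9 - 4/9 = (b/3 + 1/3)*(b - 2/3)*(b + 2)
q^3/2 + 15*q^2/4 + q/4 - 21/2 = (q/2 + 1)*(q - 3/2)*(q + 7)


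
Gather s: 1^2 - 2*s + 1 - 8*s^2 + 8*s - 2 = -8*s^2 + 6*s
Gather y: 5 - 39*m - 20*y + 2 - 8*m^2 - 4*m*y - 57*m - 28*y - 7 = -8*m^2 - 96*m + y*(-4*m - 48)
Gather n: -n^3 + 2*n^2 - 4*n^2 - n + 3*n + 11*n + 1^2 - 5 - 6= -n^3 - 2*n^2 + 13*n - 10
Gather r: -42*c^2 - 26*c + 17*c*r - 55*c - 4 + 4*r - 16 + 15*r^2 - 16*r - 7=-42*c^2 - 81*c + 15*r^2 + r*(17*c - 12) - 27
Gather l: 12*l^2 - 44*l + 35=12*l^2 - 44*l + 35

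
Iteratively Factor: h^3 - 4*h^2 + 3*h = (h - 1)*(h^2 - 3*h) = h*(h - 1)*(h - 3)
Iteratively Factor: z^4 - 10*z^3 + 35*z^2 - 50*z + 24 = (z - 4)*(z^3 - 6*z^2 + 11*z - 6) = (z - 4)*(z - 1)*(z^2 - 5*z + 6) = (z - 4)*(z - 2)*(z - 1)*(z - 3)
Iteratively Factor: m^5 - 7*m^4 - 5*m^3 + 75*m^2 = (m - 5)*(m^4 - 2*m^3 - 15*m^2) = m*(m - 5)*(m^3 - 2*m^2 - 15*m) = m^2*(m - 5)*(m^2 - 2*m - 15) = m^2*(m - 5)^2*(m + 3)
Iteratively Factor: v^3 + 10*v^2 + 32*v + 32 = (v + 4)*(v^2 + 6*v + 8) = (v + 2)*(v + 4)*(v + 4)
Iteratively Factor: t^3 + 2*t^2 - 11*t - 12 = (t - 3)*(t^2 + 5*t + 4) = (t - 3)*(t + 1)*(t + 4)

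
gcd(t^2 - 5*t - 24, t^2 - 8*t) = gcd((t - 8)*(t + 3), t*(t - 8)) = t - 8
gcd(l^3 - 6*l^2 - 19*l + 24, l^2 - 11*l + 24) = l - 8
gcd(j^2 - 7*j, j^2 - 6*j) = j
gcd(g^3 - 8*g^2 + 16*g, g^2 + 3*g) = g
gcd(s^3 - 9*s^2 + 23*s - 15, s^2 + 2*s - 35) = s - 5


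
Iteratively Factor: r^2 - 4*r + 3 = (r - 1)*(r - 3)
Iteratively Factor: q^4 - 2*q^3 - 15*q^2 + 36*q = (q)*(q^3 - 2*q^2 - 15*q + 36) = q*(q - 3)*(q^2 + q - 12) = q*(q - 3)*(q + 4)*(q - 3)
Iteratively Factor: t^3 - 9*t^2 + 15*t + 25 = (t - 5)*(t^2 - 4*t - 5) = (t - 5)*(t + 1)*(t - 5)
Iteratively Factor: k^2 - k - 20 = (k + 4)*(k - 5)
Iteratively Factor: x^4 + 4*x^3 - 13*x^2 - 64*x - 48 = (x + 3)*(x^3 + x^2 - 16*x - 16) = (x - 4)*(x + 3)*(x^2 + 5*x + 4) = (x - 4)*(x + 1)*(x + 3)*(x + 4)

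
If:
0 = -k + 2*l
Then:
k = 2*l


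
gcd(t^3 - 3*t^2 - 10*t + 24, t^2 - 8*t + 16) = t - 4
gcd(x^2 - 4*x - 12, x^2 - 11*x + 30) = x - 6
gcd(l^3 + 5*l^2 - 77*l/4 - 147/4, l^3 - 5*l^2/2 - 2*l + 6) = l + 3/2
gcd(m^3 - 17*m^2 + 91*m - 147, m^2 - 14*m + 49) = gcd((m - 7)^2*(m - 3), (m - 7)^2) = m^2 - 14*m + 49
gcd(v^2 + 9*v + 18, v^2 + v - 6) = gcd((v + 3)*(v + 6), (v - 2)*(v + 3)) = v + 3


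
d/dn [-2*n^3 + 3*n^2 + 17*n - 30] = -6*n^2 + 6*n + 17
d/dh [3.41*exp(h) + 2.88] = 3.41*exp(h)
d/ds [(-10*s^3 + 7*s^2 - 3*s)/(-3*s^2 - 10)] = (30*s^4 + 291*s^2 - 140*s + 30)/(9*s^4 + 60*s^2 + 100)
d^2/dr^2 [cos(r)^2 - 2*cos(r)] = 2*cos(r) - 2*cos(2*r)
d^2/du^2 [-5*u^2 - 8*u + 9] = -10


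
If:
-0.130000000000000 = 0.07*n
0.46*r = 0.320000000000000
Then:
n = -1.86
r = 0.70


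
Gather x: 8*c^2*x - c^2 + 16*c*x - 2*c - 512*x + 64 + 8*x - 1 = -c^2 - 2*c + x*(8*c^2 + 16*c - 504) + 63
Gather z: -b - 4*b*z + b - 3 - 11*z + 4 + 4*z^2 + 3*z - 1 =4*z^2 + z*(-4*b - 8)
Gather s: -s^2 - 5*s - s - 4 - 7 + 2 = -s^2 - 6*s - 9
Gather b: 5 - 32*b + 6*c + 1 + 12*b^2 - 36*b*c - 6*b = 12*b^2 + b*(-36*c - 38) + 6*c + 6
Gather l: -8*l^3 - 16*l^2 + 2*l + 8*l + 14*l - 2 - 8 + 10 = -8*l^3 - 16*l^2 + 24*l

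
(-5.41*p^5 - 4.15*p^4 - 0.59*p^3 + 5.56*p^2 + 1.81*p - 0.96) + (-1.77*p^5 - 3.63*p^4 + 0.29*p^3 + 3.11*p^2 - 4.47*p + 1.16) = -7.18*p^5 - 7.78*p^4 - 0.3*p^3 + 8.67*p^2 - 2.66*p + 0.2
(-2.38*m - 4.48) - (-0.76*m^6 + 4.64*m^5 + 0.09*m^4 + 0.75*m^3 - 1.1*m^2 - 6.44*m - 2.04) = 0.76*m^6 - 4.64*m^5 - 0.09*m^4 - 0.75*m^3 + 1.1*m^2 + 4.06*m - 2.44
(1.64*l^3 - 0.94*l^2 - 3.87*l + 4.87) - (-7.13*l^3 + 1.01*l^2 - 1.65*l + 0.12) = 8.77*l^3 - 1.95*l^2 - 2.22*l + 4.75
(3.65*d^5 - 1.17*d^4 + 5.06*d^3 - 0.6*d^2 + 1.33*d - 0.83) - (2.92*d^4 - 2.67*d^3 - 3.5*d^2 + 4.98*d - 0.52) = 3.65*d^5 - 4.09*d^4 + 7.73*d^3 + 2.9*d^2 - 3.65*d - 0.31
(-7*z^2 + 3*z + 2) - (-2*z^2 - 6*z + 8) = -5*z^2 + 9*z - 6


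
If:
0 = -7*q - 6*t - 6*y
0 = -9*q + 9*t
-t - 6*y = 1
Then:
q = 1/12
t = 1/12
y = -13/72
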